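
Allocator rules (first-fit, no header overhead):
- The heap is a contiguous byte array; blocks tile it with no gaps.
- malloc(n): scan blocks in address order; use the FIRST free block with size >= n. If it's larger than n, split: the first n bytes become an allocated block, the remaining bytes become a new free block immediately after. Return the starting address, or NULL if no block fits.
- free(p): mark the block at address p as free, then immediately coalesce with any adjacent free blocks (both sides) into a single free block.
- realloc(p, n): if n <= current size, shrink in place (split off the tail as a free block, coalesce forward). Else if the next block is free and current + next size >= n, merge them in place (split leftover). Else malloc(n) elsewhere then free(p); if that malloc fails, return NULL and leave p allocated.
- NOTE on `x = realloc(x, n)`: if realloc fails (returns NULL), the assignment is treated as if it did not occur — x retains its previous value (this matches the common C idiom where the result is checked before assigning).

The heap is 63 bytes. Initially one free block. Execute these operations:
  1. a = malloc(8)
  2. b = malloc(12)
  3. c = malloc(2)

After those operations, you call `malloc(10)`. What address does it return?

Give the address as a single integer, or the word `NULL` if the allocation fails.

Op 1: a = malloc(8) -> a = 0; heap: [0-7 ALLOC][8-62 FREE]
Op 2: b = malloc(12) -> b = 8; heap: [0-7 ALLOC][8-19 ALLOC][20-62 FREE]
Op 3: c = malloc(2) -> c = 20; heap: [0-7 ALLOC][8-19 ALLOC][20-21 ALLOC][22-62 FREE]
malloc(10): first-fit scan over [0-7 ALLOC][8-19 ALLOC][20-21 ALLOC][22-62 FREE] -> 22

Answer: 22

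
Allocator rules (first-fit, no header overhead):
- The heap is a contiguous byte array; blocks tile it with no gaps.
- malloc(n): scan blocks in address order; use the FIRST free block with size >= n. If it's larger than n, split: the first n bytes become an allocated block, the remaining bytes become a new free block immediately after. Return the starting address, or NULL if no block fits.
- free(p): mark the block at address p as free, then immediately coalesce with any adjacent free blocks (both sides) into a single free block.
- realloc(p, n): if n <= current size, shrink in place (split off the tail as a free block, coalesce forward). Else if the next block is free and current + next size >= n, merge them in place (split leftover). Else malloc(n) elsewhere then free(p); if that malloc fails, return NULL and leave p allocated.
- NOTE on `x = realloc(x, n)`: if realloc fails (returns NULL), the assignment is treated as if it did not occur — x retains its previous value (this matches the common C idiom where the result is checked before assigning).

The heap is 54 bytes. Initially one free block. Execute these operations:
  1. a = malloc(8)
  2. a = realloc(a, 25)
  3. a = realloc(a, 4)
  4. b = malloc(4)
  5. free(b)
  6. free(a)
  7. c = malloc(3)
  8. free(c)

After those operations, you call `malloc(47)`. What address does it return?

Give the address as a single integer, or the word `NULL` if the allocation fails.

Answer: 0

Derivation:
Op 1: a = malloc(8) -> a = 0; heap: [0-7 ALLOC][8-53 FREE]
Op 2: a = realloc(a, 25) -> a = 0; heap: [0-24 ALLOC][25-53 FREE]
Op 3: a = realloc(a, 4) -> a = 0; heap: [0-3 ALLOC][4-53 FREE]
Op 4: b = malloc(4) -> b = 4; heap: [0-3 ALLOC][4-7 ALLOC][8-53 FREE]
Op 5: free(b) -> (freed b); heap: [0-3 ALLOC][4-53 FREE]
Op 6: free(a) -> (freed a); heap: [0-53 FREE]
Op 7: c = malloc(3) -> c = 0; heap: [0-2 ALLOC][3-53 FREE]
Op 8: free(c) -> (freed c); heap: [0-53 FREE]
malloc(47): first-fit scan over [0-53 FREE] -> 0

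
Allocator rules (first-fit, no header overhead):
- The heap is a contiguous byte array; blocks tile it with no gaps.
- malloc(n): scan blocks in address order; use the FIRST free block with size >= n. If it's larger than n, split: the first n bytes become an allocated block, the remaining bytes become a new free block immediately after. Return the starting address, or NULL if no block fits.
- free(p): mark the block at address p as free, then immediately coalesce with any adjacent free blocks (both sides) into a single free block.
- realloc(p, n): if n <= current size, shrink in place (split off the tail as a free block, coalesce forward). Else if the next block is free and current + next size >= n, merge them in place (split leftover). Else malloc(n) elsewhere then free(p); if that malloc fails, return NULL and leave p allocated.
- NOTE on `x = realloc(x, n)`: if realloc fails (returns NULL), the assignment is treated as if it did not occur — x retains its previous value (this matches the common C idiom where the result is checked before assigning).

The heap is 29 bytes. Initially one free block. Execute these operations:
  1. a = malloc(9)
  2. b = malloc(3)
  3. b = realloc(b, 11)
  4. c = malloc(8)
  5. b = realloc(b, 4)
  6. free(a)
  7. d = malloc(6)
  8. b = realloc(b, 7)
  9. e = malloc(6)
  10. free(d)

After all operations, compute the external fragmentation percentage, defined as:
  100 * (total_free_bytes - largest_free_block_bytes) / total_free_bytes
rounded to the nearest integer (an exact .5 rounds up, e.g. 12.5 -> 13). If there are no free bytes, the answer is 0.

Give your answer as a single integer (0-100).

Op 1: a = malloc(9) -> a = 0; heap: [0-8 ALLOC][9-28 FREE]
Op 2: b = malloc(3) -> b = 9; heap: [0-8 ALLOC][9-11 ALLOC][12-28 FREE]
Op 3: b = realloc(b, 11) -> b = 9; heap: [0-8 ALLOC][9-19 ALLOC][20-28 FREE]
Op 4: c = malloc(8) -> c = 20; heap: [0-8 ALLOC][9-19 ALLOC][20-27 ALLOC][28-28 FREE]
Op 5: b = realloc(b, 4) -> b = 9; heap: [0-8 ALLOC][9-12 ALLOC][13-19 FREE][20-27 ALLOC][28-28 FREE]
Op 6: free(a) -> (freed a); heap: [0-8 FREE][9-12 ALLOC][13-19 FREE][20-27 ALLOC][28-28 FREE]
Op 7: d = malloc(6) -> d = 0; heap: [0-5 ALLOC][6-8 FREE][9-12 ALLOC][13-19 FREE][20-27 ALLOC][28-28 FREE]
Op 8: b = realloc(b, 7) -> b = 9; heap: [0-5 ALLOC][6-8 FREE][9-15 ALLOC][16-19 FREE][20-27 ALLOC][28-28 FREE]
Op 9: e = malloc(6) -> e = NULL; heap: [0-5 ALLOC][6-8 FREE][9-15 ALLOC][16-19 FREE][20-27 ALLOC][28-28 FREE]
Op 10: free(d) -> (freed d); heap: [0-8 FREE][9-15 ALLOC][16-19 FREE][20-27 ALLOC][28-28 FREE]
Free blocks: [9 4 1] total_free=14 largest=9 -> 100*(14-9)/14 = 500/14 ≈ 35.714 -> rounds to 36

Answer: 36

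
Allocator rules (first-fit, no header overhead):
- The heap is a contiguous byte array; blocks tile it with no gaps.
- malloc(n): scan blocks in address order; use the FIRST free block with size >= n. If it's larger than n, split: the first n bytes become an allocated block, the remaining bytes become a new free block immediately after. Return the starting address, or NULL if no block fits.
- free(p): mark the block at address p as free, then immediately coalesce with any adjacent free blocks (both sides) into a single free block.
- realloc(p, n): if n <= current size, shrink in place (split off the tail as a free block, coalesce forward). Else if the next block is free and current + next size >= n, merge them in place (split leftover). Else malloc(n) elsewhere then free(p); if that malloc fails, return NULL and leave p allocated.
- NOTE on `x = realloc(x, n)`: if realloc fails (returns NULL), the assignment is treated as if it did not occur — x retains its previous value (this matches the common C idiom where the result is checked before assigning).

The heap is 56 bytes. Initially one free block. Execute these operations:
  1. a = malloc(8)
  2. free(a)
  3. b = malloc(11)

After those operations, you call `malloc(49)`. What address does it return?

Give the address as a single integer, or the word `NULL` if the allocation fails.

Answer: NULL

Derivation:
Op 1: a = malloc(8) -> a = 0; heap: [0-7 ALLOC][8-55 FREE]
Op 2: free(a) -> (freed a); heap: [0-55 FREE]
Op 3: b = malloc(11) -> b = 0; heap: [0-10 ALLOC][11-55 FREE]
malloc(49): first-fit scan over [0-10 ALLOC][11-55 FREE] -> NULL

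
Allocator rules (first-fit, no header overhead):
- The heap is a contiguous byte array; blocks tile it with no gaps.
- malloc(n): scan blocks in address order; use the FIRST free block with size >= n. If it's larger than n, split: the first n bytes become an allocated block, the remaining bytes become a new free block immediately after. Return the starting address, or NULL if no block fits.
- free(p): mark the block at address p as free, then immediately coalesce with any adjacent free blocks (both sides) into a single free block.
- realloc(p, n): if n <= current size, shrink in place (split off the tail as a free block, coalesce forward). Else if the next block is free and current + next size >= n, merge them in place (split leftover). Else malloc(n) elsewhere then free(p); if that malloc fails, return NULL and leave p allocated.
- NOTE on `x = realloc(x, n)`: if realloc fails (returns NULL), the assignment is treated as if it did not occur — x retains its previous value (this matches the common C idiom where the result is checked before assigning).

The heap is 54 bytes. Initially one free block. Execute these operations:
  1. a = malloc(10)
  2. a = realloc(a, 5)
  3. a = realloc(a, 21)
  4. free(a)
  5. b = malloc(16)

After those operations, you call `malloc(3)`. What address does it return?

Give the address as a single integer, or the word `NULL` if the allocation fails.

Answer: 16

Derivation:
Op 1: a = malloc(10) -> a = 0; heap: [0-9 ALLOC][10-53 FREE]
Op 2: a = realloc(a, 5) -> a = 0; heap: [0-4 ALLOC][5-53 FREE]
Op 3: a = realloc(a, 21) -> a = 0; heap: [0-20 ALLOC][21-53 FREE]
Op 4: free(a) -> (freed a); heap: [0-53 FREE]
Op 5: b = malloc(16) -> b = 0; heap: [0-15 ALLOC][16-53 FREE]
malloc(3): first-fit scan over [0-15 ALLOC][16-53 FREE] -> 16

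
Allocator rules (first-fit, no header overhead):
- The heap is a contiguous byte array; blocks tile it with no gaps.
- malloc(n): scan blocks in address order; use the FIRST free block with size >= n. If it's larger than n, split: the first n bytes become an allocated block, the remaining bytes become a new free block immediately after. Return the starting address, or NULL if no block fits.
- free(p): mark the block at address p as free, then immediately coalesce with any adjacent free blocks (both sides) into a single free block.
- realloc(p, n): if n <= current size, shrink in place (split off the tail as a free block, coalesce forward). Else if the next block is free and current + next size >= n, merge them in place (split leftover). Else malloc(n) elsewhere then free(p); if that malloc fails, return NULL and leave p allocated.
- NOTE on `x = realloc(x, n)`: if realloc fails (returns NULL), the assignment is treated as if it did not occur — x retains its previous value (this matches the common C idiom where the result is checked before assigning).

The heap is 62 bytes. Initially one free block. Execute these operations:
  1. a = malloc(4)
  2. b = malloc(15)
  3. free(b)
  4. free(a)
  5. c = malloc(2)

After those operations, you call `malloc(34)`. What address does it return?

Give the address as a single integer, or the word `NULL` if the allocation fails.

Op 1: a = malloc(4) -> a = 0; heap: [0-3 ALLOC][4-61 FREE]
Op 2: b = malloc(15) -> b = 4; heap: [0-3 ALLOC][4-18 ALLOC][19-61 FREE]
Op 3: free(b) -> (freed b); heap: [0-3 ALLOC][4-61 FREE]
Op 4: free(a) -> (freed a); heap: [0-61 FREE]
Op 5: c = malloc(2) -> c = 0; heap: [0-1 ALLOC][2-61 FREE]
malloc(34): first-fit scan over [0-1 ALLOC][2-61 FREE] -> 2

Answer: 2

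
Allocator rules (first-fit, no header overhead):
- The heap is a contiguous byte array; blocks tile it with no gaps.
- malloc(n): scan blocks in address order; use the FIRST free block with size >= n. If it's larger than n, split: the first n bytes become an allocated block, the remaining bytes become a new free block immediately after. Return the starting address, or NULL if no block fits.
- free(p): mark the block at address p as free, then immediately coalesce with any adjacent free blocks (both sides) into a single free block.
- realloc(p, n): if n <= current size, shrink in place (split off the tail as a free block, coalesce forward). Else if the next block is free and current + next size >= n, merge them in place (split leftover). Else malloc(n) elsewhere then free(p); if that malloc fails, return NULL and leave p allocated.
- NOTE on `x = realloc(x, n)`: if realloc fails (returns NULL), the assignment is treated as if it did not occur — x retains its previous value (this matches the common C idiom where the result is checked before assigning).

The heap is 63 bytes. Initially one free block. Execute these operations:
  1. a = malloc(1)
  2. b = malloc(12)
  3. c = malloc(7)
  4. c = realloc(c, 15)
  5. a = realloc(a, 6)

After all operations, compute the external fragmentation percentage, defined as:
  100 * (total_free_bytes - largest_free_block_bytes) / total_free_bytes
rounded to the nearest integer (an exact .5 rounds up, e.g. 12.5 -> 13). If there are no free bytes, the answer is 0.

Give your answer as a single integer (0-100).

Op 1: a = malloc(1) -> a = 0; heap: [0-0 ALLOC][1-62 FREE]
Op 2: b = malloc(12) -> b = 1; heap: [0-0 ALLOC][1-12 ALLOC][13-62 FREE]
Op 3: c = malloc(7) -> c = 13; heap: [0-0 ALLOC][1-12 ALLOC][13-19 ALLOC][20-62 FREE]
Op 4: c = realloc(c, 15) -> c = 13; heap: [0-0 ALLOC][1-12 ALLOC][13-27 ALLOC][28-62 FREE]
Op 5: a = realloc(a, 6) -> a = 28; heap: [0-0 FREE][1-12 ALLOC][13-27 ALLOC][28-33 ALLOC][34-62 FREE]
Free blocks: [1 29] total_free=30 largest=29 -> 100*(30-29)/30 = 100/30 ≈ 3.333 -> rounds to 3

Answer: 3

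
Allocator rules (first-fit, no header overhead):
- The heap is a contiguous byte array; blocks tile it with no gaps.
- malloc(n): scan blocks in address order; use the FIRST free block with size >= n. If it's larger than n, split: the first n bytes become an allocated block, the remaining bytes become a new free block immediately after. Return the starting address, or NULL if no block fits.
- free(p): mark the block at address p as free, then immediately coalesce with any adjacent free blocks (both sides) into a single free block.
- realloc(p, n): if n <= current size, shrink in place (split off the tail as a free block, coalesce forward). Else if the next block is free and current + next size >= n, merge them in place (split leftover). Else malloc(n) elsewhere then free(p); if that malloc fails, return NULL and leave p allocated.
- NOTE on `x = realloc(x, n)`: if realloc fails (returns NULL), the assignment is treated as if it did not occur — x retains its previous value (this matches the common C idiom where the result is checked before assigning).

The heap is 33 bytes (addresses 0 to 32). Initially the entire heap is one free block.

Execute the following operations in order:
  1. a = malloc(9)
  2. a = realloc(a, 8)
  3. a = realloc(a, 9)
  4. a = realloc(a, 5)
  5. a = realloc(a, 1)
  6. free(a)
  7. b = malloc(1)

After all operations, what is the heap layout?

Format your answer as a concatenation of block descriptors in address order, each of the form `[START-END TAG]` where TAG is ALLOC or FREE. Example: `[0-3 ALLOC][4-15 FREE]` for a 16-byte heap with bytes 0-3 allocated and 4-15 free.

Answer: [0-0 ALLOC][1-32 FREE]

Derivation:
Op 1: a = malloc(9) -> a = 0; heap: [0-8 ALLOC][9-32 FREE]
Op 2: a = realloc(a, 8) -> a = 0; heap: [0-7 ALLOC][8-32 FREE]
Op 3: a = realloc(a, 9) -> a = 0; heap: [0-8 ALLOC][9-32 FREE]
Op 4: a = realloc(a, 5) -> a = 0; heap: [0-4 ALLOC][5-32 FREE]
Op 5: a = realloc(a, 1) -> a = 0; heap: [0-0 ALLOC][1-32 FREE]
Op 6: free(a) -> (freed a); heap: [0-32 FREE]
Op 7: b = malloc(1) -> b = 0; heap: [0-0 ALLOC][1-32 FREE]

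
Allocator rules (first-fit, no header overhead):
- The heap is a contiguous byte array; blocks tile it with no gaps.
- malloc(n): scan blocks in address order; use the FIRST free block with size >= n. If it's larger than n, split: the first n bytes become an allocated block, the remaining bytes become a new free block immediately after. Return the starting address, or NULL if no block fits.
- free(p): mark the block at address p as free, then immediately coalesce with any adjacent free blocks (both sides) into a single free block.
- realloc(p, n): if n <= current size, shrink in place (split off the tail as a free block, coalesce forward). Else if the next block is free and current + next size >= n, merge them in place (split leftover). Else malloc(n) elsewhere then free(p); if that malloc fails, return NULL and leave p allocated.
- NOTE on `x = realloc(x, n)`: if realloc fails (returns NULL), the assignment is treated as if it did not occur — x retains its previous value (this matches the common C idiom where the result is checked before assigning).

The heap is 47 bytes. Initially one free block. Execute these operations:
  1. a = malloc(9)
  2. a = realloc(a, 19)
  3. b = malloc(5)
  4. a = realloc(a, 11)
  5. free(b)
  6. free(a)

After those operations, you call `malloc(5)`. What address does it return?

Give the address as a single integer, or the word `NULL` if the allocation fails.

Op 1: a = malloc(9) -> a = 0; heap: [0-8 ALLOC][9-46 FREE]
Op 2: a = realloc(a, 19) -> a = 0; heap: [0-18 ALLOC][19-46 FREE]
Op 3: b = malloc(5) -> b = 19; heap: [0-18 ALLOC][19-23 ALLOC][24-46 FREE]
Op 4: a = realloc(a, 11) -> a = 0; heap: [0-10 ALLOC][11-18 FREE][19-23 ALLOC][24-46 FREE]
Op 5: free(b) -> (freed b); heap: [0-10 ALLOC][11-46 FREE]
Op 6: free(a) -> (freed a); heap: [0-46 FREE]
malloc(5): first-fit scan over [0-46 FREE] -> 0

Answer: 0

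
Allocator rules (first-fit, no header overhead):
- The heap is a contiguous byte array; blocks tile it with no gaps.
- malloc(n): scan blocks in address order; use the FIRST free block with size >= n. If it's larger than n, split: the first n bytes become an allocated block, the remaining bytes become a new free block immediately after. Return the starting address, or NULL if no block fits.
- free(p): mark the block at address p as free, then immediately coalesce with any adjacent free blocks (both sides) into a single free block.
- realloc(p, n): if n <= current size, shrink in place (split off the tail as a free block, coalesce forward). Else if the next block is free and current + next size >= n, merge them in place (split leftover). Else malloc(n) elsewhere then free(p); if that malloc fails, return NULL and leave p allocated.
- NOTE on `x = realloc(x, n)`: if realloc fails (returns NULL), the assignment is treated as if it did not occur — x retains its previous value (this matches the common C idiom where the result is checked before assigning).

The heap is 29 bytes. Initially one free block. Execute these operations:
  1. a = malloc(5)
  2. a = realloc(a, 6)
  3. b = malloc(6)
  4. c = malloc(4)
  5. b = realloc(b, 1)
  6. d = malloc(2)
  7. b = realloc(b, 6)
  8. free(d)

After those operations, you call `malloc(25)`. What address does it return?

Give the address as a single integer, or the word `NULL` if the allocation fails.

Op 1: a = malloc(5) -> a = 0; heap: [0-4 ALLOC][5-28 FREE]
Op 2: a = realloc(a, 6) -> a = 0; heap: [0-5 ALLOC][6-28 FREE]
Op 3: b = malloc(6) -> b = 6; heap: [0-5 ALLOC][6-11 ALLOC][12-28 FREE]
Op 4: c = malloc(4) -> c = 12; heap: [0-5 ALLOC][6-11 ALLOC][12-15 ALLOC][16-28 FREE]
Op 5: b = realloc(b, 1) -> b = 6; heap: [0-5 ALLOC][6-6 ALLOC][7-11 FREE][12-15 ALLOC][16-28 FREE]
Op 6: d = malloc(2) -> d = 7; heap: [0-5 ALLOC][6-6 ALLOC][7-8 ALLOC][9-11 FREE][12-15 ALLOC][16-28 FREE]
Op 7: b = realloc(b, 6) -> b = 16; heap: [0-5 ALLOC][6-6 FREE][7-8 ALLOC][9-11 FREE][12-15 ALLOC][16-21 ALLOC][22-28 FREE]
Op 8: free(d) -> (freed d); heap: [0-5 ALLOC][6-11 FREE][12-15 ALLOC][16-21 ALLOC][22-28 FREE]
malloc(25): first-fit scan over [0-5 ALLOC][6-11 FREE][12-15 ALLOC][16-21 ALLOC][22-28 FREE] -> NULL

Answer: NULL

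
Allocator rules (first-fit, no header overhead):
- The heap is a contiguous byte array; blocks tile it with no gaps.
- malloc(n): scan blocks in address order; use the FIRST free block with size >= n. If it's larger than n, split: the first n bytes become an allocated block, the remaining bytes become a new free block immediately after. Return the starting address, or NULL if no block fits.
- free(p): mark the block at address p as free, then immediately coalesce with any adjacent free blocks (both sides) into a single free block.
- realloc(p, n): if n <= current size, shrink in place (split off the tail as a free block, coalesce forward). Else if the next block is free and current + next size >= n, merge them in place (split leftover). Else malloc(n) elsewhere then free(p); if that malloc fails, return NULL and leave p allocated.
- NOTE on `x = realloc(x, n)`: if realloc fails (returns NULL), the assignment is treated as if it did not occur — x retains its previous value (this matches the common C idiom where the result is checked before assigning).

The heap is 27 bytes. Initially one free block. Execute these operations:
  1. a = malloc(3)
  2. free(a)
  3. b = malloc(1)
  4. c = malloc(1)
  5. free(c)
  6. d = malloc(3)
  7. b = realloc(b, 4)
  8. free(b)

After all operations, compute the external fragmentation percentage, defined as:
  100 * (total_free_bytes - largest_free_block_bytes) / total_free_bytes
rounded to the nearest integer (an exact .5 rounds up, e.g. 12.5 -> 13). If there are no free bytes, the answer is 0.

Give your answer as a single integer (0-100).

Op 1: a = malloc(3) -> a = 0; heap: [0-2 ALLOC][3-26 FREE]
Op 2: free(a) -> (freed a); heap: [0-26 FREE]
Op 3: b = malloc(1) -> b = 0; heap: [0-0 ALLOC][1-26 FREE]
Op 4: c = malloc(1) -> c = 1; heap: [0-0 ALLOC][1-1 ALLOC][2-26 FREE]
Op 5: free(c) -> (freed c); heap: [0-0 ALLOC][1-26 FREE]
Op 6: d = malloc(3) -> d = 1; heap: [0-0 ALLOC][1-3 ALLOC][4-26 FREE]
Op 7: b = realloc(b, 4) -> b = 4; heap: [0-0 FREE][1-3 ALLOC][4-7 ALLOC][8-26 FREE]
Op 8: free(b) -> (freed b); heap: [0-0 FREE][1-3 ALLOC][4-26 FREE]
Free blocks: [1 23] total_free=24 largest=23 -> 100*(24-23)/24 = 100/24 ≈ 4.167 -> rounds to 4

Answer: 4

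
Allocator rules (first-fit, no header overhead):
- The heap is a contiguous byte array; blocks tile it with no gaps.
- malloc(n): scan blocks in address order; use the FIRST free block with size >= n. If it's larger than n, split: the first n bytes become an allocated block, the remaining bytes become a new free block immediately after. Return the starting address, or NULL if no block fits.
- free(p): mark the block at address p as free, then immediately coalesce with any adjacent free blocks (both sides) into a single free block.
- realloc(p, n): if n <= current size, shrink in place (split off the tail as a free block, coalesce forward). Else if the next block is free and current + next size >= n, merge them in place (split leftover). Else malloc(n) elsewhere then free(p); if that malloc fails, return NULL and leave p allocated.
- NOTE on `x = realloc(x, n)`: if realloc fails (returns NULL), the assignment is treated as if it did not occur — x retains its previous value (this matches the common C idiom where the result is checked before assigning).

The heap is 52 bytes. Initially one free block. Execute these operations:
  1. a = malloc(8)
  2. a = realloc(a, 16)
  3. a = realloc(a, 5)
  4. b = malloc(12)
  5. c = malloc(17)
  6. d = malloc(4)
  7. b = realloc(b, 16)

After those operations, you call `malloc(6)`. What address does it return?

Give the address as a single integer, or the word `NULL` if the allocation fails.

Answer: 38

Derivation:
Op 1: a = malloc(8) -> a = 0; heap: [0-7 ALLOC][8-51 FREE]
Op 2: a = realloc(a, 16) -> a = 0; heap: [0-15 ALLOC][16-51 FREE]
Op 3: a = realloc(a, 5) -> a = 0; heap: [0-4 ALLOC][5-51 FREE]
Op 4: b = malloc(12) -> b = 5; heap: [0-4 ALLOC][5-16 ALLOC][17-51 FREE]
Op 5: c = malloc(17) -> c = 17; heap: [0-4 ALLOC][5-16 ALLOC][17-33 ALLOC][34-51 FREE]
Op 6: d = malloc(4) -> d = 34; heap: [0-4 ALLOC][5-16 ALLOC][17-33 ALLOC][34-37 ALLOC][38-51 FREE]
Op 7: b = realloc(b, 16) -> NULL (b unchanged); heap: [0-4 ALLOC][5-16 ALLOC][17-33 ALLOC][34-37 ALLOC][38-51 FREE]
malloc(6): first-fit scan over [0-4 ALLOC][5-16 ALLOC][17-33 ALLOC][34-37 ALLOC][38-51 FREE] -> 38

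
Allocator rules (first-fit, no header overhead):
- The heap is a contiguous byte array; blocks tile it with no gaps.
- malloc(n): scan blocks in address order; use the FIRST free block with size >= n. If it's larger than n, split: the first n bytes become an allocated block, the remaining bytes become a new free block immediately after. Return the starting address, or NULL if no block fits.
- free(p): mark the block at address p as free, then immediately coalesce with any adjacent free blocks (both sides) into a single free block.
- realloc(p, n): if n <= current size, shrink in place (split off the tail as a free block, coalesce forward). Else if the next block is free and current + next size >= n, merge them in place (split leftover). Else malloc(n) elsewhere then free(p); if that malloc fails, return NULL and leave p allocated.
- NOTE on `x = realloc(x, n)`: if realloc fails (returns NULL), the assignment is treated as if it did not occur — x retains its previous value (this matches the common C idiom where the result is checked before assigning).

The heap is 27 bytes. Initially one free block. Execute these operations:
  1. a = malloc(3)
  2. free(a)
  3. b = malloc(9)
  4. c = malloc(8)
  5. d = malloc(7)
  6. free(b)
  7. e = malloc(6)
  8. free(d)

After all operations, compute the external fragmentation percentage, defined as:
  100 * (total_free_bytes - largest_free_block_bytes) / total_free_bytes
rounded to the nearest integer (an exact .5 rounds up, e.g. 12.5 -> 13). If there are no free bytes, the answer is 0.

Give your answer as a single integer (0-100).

Op 1: a = malloc(3) -> a = 0; heap: [0-2 ALLOC][3-26 FREE]
Op 2: free(a) -> (freed a); heap: [0-26 FREE]
Op 3: b = malloc(9) -> b = 0; heap: [0-8 ALLOC][9-26 FREE]
Op 4: c = malloc(8) -> c = 9; heap: [0-8 ALLOC][9-16 ALLOC][17-26 FREE]
Op 5: d = malloc(7) -> d = 17; heap: [0-8 ALLOC][9-16 ALLOC][17-23 ALLOC][24-26 FREE]
Op 6: free(b) -> (freed b); heap: [0-8 FREE][9-16 ALLOC][17-23 ALLOC][24-26 FREE]
Op 7: e = malloc(6) -> e = 0; heap: [0-5 ALLOC][6-8 FREE][9-16 ALLOC][17-23 ALLOC][24-26 FREE]
Op 8: free(d) -> (freed d); heap: [0-5 ALLOC][6-8 FREE][9-16 ALLOC][17-26 FREE]
Free blocks: [3 10] total_free=13 largest=10 -> 100*(13-10)/13 = 300/13 ≈ 23.077 -> rounds to 23

Answer: 23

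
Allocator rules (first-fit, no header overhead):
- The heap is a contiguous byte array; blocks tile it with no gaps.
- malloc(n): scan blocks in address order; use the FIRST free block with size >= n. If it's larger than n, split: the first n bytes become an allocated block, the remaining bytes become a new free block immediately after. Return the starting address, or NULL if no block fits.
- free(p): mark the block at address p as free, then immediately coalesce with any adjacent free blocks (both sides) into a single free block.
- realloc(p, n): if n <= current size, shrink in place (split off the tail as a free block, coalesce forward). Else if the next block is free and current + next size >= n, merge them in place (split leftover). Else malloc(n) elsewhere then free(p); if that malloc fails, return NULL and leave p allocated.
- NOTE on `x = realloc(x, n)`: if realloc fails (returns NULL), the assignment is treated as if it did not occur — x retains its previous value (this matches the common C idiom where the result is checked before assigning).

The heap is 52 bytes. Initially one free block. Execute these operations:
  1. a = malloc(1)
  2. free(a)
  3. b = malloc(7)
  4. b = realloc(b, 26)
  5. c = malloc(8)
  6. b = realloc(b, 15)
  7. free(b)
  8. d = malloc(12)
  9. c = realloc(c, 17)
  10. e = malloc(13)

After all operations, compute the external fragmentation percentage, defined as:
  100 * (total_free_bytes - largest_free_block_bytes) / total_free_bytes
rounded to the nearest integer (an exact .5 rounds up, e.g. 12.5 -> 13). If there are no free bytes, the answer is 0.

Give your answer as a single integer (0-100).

Answer: 10

Derivation:
Op 1: a = malloc(1) -> a = 0; heap: [0-0 ALLOC][1-51 FREE]
Op 2: free(a) -> (freed a); heap: [0-51 FREE]
Op 3: b = malloc(7) -> b = 0; heap: [0-6 ALLOC][7-51 FREE]
Op 4: b = realloc(b, 26) -> b = 0; heap: [0-25 ALLOC][26-51 FREE]
Op 5: c = malloc(8) -> c = 26; heap: [0-25 ALLOC][26-33 ALLOC][34-51 FREE]
Op 6: b = realloc(b, 15) -> b = 0; heap: [0-14 ALLOC][15-25 FREE][26-33 ALLOC][34-51 FREE]
Op 7: free(b) -> (freed b); heap: [0-25 FREE][26-33 ALLOC][34-51 FREE]
Op 8: d = malloc(12) -> d = 0; heap: [0-11 ALLOC][12-25 FREE][26-33 ALLOC][34-51 FREE]
Op 9: c = realloc(c, 17) -> c = 26; heap: [0-11 ALLOC][12-25 FREE][26-42 ALLOC][43-51 FREE]
Op 10: e = malloc(13) -> e = 12; heap: [0-11 ALLOC][12-24 ALLOC][25-25 FREE][26-42 ALLOC][43-51 FREE]
Free blocks: [1 9] total_free=10 largest=9 -> 100*(10-9)/10 = 100/10 = 10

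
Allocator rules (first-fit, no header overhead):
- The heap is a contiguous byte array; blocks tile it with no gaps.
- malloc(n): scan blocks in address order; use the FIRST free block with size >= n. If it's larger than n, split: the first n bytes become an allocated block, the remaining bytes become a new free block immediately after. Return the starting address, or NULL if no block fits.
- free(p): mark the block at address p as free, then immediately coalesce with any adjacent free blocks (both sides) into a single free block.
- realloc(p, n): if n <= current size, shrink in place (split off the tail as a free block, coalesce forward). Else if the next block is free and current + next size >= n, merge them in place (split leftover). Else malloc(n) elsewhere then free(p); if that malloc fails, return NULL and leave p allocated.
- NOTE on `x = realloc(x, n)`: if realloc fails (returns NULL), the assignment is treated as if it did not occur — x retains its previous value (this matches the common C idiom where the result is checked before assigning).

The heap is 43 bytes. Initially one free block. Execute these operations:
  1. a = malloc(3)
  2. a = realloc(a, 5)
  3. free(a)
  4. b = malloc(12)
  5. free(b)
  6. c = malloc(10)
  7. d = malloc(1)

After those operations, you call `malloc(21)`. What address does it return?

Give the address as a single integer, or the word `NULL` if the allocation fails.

Answer: 11

Derivation:
Op 1: a = malloc(3) -> a = 0; heap: [0-2 ALLOC][3-42 FREE]
Op 2: a = realloc(a, 5) -> a = 0; heap: [0-4 ALLOC][5-42 FREE]
Op 3: free(a) -> (freed a); heap: [0-42 FREE]
Op 4: b = malloc(12) -> b = 0; heap: [0-11 ALLOC][12-42 FREE]
Op 5: free(b) -> (freed b); heap: [0-42 FREE]
Op 6: c = malloc(10) -> c = 0; heap: [0-9 ALLOC][10-42 FREE]
Op 7: d = malloc(1) -> d = 10; heap: [0-9 ALLOC][10-10 ALLOC][11-42 FREE]
malloc(21): first-fit scan over [0-9 ALLOC][10-10 ALLOC][11-42 FREE] -> 11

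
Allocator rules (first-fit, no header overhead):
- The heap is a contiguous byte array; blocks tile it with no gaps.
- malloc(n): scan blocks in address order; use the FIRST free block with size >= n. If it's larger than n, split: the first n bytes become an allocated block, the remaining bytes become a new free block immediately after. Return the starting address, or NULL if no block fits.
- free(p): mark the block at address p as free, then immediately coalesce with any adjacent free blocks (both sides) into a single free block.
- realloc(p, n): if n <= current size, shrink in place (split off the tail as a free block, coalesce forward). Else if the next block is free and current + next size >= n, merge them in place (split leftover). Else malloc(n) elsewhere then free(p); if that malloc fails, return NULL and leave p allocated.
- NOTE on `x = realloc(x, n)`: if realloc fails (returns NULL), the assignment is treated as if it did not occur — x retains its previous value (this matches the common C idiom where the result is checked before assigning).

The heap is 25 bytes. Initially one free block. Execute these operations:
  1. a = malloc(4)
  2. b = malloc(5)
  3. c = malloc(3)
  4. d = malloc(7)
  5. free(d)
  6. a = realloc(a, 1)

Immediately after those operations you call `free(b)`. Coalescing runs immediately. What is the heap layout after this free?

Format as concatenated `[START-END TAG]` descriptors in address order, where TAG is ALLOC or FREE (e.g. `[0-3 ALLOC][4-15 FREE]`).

Op 1: a = malloc(4) -> a = 0; heap: [0-3 ALLOC][4-24 FREE]
Op 2: b = malloc(5) -> b = 4; heap: [0-3 ALLOC][4-8 ALLOC][9-24 FREE]
Op 3: c = malloc(3) -> c = 9; heap: [0-3 ALLOC][4-8 ALLOC][9-11 ALLOC][12-24 FREE]
Op 4: d = malloc(7) -> d = 12; heap: [0-3 ALLOC][4-8 ALLOC][9-11 ALLOC][12-18 ALLOC][19-24 FREE]
Op 5: free(d) -> (freed d); heap: [0-3 ALLOC][4-8 ALLOC][9-11 ALLOC][12-24 FREE]
Op 6: a = realloc(a, 1) -> a = 0; heap: [0-0 ALLOC][1-3 FREE][4-8 ALLOC][9-11 ALLOC][12-24 FREE]
free(b): b = 4 -> block [4-8 ALLOC]; mark free, coalesce with adjacent free neighbors -> [0-0 ALLOC][1-8 FREE][9-11 ALLOC][12-24 FREE]

Answer: [0-0 ALLOC][1-8 FREE][9-11 ALLOC][12-24 FREE]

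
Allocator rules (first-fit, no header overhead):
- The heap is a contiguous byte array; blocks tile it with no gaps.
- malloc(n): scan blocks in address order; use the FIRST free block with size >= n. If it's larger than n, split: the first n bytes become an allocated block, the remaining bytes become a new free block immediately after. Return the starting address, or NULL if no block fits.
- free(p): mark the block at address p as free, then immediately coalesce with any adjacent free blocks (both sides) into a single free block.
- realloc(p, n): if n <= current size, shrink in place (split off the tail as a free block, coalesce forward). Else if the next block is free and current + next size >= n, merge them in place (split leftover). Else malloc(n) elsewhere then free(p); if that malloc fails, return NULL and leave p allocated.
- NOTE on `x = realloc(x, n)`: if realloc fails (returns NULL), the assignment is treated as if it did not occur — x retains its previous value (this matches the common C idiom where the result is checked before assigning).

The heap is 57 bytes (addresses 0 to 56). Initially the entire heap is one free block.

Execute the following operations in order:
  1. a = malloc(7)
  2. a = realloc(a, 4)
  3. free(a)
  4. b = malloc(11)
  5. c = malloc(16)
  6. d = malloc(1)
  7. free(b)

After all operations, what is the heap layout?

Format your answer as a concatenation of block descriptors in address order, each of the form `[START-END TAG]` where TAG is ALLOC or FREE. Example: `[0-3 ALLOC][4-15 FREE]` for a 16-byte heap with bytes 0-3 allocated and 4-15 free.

Op 1: a = malloc(7) -> a = 0; heap: [0-6 ALLOC][7-56 FREE]
Op 2: a = realloc(a, 4) -> a = 0; heap: [0-3 ALLOC][4-56 FREE]
Op 3: free(a) -> (freed a); heap: [0-56 FREE]
Op 4: b = malloc(11) -> b = 0; heap: [0-10 ALLOC][11-56 FREE]
Op 5: c = malloc(16) -> c = 11; heap: [0-10 ALLOC][11-26 ALLOC][27-56 FREE]
Op 6: d = malloc(1) -> d = 27; heap: [0-10 ALLOC][11-26 ALLOC][27-27 ALLOC][28-56 FREE]
Op 7: free(b) -> (freed b); heap: [0-10 FREE][11-26 ALLOC][27-27 ALLOC][28-56 FREE]

Answer: [0-10 FREE][11-26 ALLOC][27-27 ALLOC][28-56 FREE]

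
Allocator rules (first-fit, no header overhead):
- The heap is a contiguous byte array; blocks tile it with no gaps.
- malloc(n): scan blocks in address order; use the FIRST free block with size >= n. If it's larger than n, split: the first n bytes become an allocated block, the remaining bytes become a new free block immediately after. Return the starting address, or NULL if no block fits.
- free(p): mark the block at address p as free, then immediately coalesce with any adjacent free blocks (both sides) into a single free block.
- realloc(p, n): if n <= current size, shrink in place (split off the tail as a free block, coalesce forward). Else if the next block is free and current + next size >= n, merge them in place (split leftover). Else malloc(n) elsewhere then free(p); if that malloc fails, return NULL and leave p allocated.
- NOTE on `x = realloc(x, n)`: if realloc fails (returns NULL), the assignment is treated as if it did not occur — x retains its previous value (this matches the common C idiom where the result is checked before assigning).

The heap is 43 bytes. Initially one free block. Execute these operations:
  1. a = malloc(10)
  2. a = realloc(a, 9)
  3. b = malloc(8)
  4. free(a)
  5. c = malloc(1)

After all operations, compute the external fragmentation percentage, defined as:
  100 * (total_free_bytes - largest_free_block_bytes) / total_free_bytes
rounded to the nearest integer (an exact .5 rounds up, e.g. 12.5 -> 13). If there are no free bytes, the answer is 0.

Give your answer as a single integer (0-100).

Op 1: a = malloc(10) -> a = 0; heap: [0-9 ALLOC][10-42 FREE]
Op 2: a = realloc(a, 9) -> a = 0; heap: [0-8 ALLOC][9-42 FREE]
Op 3: b = malloc(8) -> b = 9; heap: [0-8 ALLOC][9-16 ALLOC][17-42 FREE]
Op 4: free(a) -> (freed a); heap: [0-8 FREE][9-16 ALLOC][17-42 FREE]
Op 5: c = malloc(1) -> c = 0; heap: [0-0 ALLOC][1-8 FREE][9-16 ALLOC][17-42 FREE]
Free blocks: [8 26] total_free=34 largest=26 -> 100*(34-26)/34 = 800/34 ≈ 23.529 -> rounds to 24

Answer: 24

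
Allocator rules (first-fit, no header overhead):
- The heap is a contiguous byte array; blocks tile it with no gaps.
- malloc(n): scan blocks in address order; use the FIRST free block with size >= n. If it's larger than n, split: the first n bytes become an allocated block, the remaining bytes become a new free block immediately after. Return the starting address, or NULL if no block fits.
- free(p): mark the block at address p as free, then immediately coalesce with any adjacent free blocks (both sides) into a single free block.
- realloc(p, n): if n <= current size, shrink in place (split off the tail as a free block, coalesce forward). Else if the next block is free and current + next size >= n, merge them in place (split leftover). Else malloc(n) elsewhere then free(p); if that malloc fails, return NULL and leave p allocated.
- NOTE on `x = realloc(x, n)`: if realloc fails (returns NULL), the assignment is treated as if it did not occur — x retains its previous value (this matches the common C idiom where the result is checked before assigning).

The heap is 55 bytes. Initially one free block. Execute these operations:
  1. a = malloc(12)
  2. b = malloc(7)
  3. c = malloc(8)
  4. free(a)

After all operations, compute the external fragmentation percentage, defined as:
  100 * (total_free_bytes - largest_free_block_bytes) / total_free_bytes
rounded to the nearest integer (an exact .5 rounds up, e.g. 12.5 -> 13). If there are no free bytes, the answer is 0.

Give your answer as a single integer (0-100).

Answer: 30

Derivation:
Op 1: a = malloc(12) -> a = 0; heap: [0-11 ALLOC][12-54 FREE]
Op 2: b = malloc(7) -> b = 12; heap: [0-11 ALLOC][12-18 ALLOC][19-54 FREE]
Op 3: c = malloc(8) -> c = 19; heap: [0-11 ALLOC][12-18 ALLOC][19-26 ALLOC][27-54 FREE]
Op 4: free(a) -> (freed a); heap: [0-11 FREE][12-18 ALLOC][19-26 ALLOC][27-54 FREE]
Free blocks: [12 28] total_free=40 largest=28 -> 100*(40-28)/40 = 1200/40 = 30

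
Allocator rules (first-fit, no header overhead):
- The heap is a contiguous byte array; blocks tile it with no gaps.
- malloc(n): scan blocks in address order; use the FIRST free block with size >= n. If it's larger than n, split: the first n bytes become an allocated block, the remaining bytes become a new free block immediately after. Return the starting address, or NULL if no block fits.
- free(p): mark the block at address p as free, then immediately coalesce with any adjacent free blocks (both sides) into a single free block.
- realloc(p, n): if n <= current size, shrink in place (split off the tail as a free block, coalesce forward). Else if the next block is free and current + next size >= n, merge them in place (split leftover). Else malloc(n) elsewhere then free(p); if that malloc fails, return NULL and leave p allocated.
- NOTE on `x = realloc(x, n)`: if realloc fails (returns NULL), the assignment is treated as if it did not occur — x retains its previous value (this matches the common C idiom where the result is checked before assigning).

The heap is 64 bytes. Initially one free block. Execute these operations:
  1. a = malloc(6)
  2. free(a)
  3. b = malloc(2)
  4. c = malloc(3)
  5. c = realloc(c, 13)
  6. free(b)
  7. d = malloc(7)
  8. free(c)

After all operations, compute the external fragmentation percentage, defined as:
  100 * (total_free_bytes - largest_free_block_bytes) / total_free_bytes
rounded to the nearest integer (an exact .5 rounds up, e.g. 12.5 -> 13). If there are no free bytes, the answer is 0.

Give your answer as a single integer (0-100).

Answer: 26

Derivation:
Op 1: a = malloc(6) -> a = 0; heap: [0-5 ALLOC][6-63 FREE]
Op 2: free(a) -> (freed a); heap: [0-63 FREE]
Op 3: b = malloc(2) -> b = 0; heap: [0-1 ALLOC][2-63 FREE]
Op 4: c = malloc(3) -> c = 2; heap: [0-1 ALLOC][2-4 ALLOC][5-63 FREE]
Op 5: c = realloc(c, 13) -> c = 2; heap: [0-1 ALLOC][2-14 ALLOC][15-63 FREE]
Op 6: free(b) -> (freed b); heap: [0-1 FREE][2-14 ALLOC][15-63 FREE]
Op 7: d = malloc(7) -> d = 15; heap: [0-1 FREE][2-14 ALLOC][15-21 ALLOC][22-63 FREE]
Op 8: free(c) -> (freed c); heap: [0-14 FREE][15-21 ALLOC][22-63 FREE]
Free blocks: [15 42] total_free=57 largest=42 -> 100*(57-42)/57 = 1500/57 ≈ 26.316 -> rounds to 26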